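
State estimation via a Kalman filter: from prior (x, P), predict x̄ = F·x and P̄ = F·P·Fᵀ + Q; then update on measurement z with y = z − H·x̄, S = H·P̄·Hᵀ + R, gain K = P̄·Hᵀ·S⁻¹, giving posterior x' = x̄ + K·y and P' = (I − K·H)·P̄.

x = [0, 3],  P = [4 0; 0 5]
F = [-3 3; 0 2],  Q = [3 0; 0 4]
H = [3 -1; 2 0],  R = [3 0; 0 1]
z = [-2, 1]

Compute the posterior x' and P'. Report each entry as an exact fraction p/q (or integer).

x' = [1019/2025, 6904/2025]
P' = [152/675 382/675; 382/675 2612/675]

x̄ = F·x = [9, 6]
P̄ = F·P·Fᵀ + Q = [84 30; 30 24]
y = z − H·x̄ = [-23, -17]
S = H·P̄·Hᵀ + R = [603 444; 444 337]
K = P̄·Hᵀ·S⁻¹ = [74/2025 304/675; -1466/2025 764/675]
x' = x̄ + K·y = [1019/2025, 6904/2025]
P' = (I − K·H)·P̄ = [152/675 382/675; 382/675 2612/675]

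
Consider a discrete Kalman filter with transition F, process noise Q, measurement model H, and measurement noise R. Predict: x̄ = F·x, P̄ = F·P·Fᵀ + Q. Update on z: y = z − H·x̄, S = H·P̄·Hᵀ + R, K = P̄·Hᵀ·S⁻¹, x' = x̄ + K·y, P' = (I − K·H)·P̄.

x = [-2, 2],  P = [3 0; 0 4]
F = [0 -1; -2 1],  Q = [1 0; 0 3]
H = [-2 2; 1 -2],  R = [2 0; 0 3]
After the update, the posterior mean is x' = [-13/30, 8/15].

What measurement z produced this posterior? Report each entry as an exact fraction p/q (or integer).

x̄ = F·x = [-2, 6]
P̄ = F·P·Fᵀ + Q = [5 -4; -4 19]
S = H·P̄·Hᵀ + R = [130 -110; -110 100]
K = P̄·Hᵀ·S⁻¹ = [-37/90 -29/90; -1/45 -4/9]
x' − x̄ = [47/30, -82/15] = K·y
y = (KᵀK)⁻¹·Kᵀ·(x' − x̄) = [-14, 13]
z = y + H·x̄ = [-14, 13] + [16, -14] = [2, -1]

z = [2, -1]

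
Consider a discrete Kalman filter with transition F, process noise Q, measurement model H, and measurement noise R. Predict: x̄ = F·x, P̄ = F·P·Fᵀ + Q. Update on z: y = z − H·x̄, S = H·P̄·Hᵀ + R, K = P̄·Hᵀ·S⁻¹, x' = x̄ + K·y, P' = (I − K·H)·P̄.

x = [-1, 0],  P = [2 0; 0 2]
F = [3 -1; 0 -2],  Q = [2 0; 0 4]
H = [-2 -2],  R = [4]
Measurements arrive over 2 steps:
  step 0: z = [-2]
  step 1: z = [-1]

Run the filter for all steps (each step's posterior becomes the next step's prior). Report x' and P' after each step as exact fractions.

step 0: x' = [-25/43, 64/43], P' = [270/43 -244/43; -244/43 260/43]
step 1: x' = [11169/9463, -6726/9463], P' = [32208/9463 -25984/9463; -25984/9463 29180/9463]

step 0: x̄ = F·x = [-3, 0]
step 0: P̄ = F·P·Fᵀ + Q = [22 4; 4 12]
step 0: y = z − H·x̄ = [-8]
step 0: S = H·P̄·Hᵀ + R = [172]
step 0: K = P̄·Hᵀ·S⁻¹ = [-13/43; -8/43]
step 0: x' = x̄ + K·y = [-25/43, 64/43]
step 0: P' = (I − K·H)·P̄ = [270/43 -244/43; -244/43 260/43]
step 1: x̄ = F·x = [-139/43, -128/43]
step 1: P̄ = F·P·Fᵀ + Q = [4240/43 1984/43; 1984/43 1212/43]
step 1: y = z − H·x̄ = [-577/43]
step 1: S = H·P̄·Hᵀ + R = [37852/43]
step 1: K = P̄·Hᵀ·S⁻¹ = [-3112/9463; -1598/9463]
step 1: x' = x̄ + K·y = [11169/9463, -6726/9463]
step 1: P' = (I − K·H)·P̄ = [32208/9463 -25984/9463; -25984/9463 29180/9463]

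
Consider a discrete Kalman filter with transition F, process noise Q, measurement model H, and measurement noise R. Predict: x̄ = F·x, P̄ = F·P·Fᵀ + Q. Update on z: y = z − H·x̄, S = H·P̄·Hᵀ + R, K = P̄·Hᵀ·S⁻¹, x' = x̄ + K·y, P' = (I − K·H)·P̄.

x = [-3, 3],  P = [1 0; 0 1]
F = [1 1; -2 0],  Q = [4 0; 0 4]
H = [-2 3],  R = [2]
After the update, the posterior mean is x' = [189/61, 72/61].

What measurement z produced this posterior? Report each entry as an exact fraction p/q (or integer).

x̄ = F·x = [0, 6]
P̄ = F·P·Fᵀ + Q = [6 -2; -2 8]
S = H·P̄·Hᵀ + R = [122]
K = P̄·Hᵀ·S⁻¹ = [-9/61; 14/61]
x' − x̄ = [189/61, -294/61] = K·y
y = (KᵀK)⁻¹·Kᵀ·(x' − x̄) = [-21]
z = y + H·x̄ = [-21] + [18] = [-3]

z = [-3]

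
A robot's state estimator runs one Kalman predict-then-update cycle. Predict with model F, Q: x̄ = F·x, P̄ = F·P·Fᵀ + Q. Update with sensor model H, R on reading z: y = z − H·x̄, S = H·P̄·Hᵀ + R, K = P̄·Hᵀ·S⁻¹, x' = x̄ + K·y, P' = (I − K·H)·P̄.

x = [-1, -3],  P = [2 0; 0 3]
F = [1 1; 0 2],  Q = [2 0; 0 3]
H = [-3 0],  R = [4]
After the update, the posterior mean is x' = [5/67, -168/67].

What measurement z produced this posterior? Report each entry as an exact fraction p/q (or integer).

x̄ = F·x = [-4, -6]
P̄ = F·P·Fᵀ + Q = [7 6; 6 15]
S = H·P̄·Hᵀ + R = [67]
K = P̄·Hᵀ·S⁻¹ = [-21/67; -18/67]
x' − x̄ = [273/67, 234/67] = K·y
y = (KᵀK)⁻¹·Kᵀ·(x' − x̄) = [-13]
z = y + H·x̄ = [-13] + [12] = [-1]

z = [-1]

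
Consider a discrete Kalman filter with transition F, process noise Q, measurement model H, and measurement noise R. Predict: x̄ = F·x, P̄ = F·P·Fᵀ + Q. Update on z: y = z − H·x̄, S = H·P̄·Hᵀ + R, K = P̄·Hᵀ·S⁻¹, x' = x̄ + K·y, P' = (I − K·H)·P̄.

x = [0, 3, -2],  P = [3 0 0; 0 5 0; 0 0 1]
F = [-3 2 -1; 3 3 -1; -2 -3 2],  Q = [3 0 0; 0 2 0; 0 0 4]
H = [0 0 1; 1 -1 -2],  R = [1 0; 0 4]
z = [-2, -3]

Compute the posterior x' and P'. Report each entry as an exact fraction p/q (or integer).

x' = [-18125/5507, 16844/5507, -10918/5507]
P' = [40619/5507 18377/5507 3433/5507; 18377/5507 37159/5507 -6909/5507; 3433/5507 -6909/5507 5329/5507]

x̄ = F·x = [8, 11, -13]
P̄ = F·P·Fᵀ + Q = [51 4 -14; 4 75 -65; -14 -65 65]
y = z − H·x̄ = [11, -26]
S = H·P̄·Hᵀ + R = [66 -79; -79 178]
K = P̄·Hᵀ·S⁻¹ = [3433/5507 3844/5507; -6909/5507 -1241/5507; 5329/5507 -79/5507]
x' = x̄ + K·y = [-18125/5507, 16844/5507, -10918/5507]
P' = (I − K·H)·P̄ = [40619/5507 18377/5507 3433/5507; 18377/5507 37159/5507 -6909/5507; 3433/5507 -6909/5507 5329/5507]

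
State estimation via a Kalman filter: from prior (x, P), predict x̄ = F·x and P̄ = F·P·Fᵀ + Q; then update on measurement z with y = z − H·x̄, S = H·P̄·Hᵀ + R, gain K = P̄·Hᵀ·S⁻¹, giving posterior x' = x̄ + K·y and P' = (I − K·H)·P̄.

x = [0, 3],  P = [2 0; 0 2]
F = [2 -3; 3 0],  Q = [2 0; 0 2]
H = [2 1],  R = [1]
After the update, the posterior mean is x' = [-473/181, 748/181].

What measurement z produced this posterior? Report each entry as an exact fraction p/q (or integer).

z = [-1]

x̄ = F·x = [-9, 0]
P̄ = F·P·Fᵀ + Q = [28 12; 12 20]
S = H·P̄·Hᵀ + R = [181]
K = P̄·Hᵀ·S⁻¹ = [68/181; 44/181]
x' − x̄ = [1156/181, 748/181] = K·y
y = (KᵀK)⁻¹·Kᵀ·(x' − x̄) = [17]
z = y + H·x̄ = [17] + [-18] = [-1]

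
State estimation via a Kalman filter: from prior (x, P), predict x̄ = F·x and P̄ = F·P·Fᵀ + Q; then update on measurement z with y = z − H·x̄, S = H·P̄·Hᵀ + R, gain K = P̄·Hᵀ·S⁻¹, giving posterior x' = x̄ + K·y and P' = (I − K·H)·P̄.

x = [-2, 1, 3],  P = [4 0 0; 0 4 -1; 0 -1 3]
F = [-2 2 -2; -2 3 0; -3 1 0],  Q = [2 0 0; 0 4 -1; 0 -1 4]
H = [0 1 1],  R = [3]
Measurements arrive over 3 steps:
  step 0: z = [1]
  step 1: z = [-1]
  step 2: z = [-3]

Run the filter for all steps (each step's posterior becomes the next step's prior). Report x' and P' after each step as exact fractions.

step 0: x̄ = F·x = [0, 7, 7]
step 0: P̄ = F·P·Fᵀ + Q = [54 46 34; 46 56 35; 34 35 44]
step 0: y = z − H·x̄ = [-13]
step 0: S = H·P̄·Hᵀ + R = [173]
step 0: K = P̄·Hᵀ·S⁻¹ = [80/173; 91/173; 79/173]
step 0: x' = x̄ + K·y = [-1040/173, 28/173, 184/173]
step 0: P' = (I − K·H)·P̄ = [2942/173 678/173 -438/173; 678/173 1407/173 -1134/173; -438/173 -1134/173 1371/173]
step 1: x̄ = F·x = [1768/173, 2164/173, 3148/173]
step 1: P̄ = F·P·Fᵀ + Q = [23370/173 18482/173 14682/173; 18482/173 16987/173 14242/173; 14682/173 14242/173 24509/173]
step 1: y = z − H·x̄ = [-5485/173]
step 1: S = H·P̄·Hᵀ + R = [70499/173]
step 1: K = P̄·Hᵀ·S⁻¹ = [33164/70499; 167/377; 38751/70499]
step 1: x' = x̄ + K·y = [-330996/70499, -579/377, 54229/70499]
step 1: P' = (I − K·H)·P̄ = [3165958/70499 8262/377 -1445502/70499; 8262/377 6872/377 -6371/377; -1445502/70499 -6371/377 1307630/70499]
step 2: x̄ = F·x = [336988/70499, 337173/70499, 68055/5423]
step 2: P̄ = F·P·Fᵀ + Q = [8782654/70499 6290530/70499 224282/5423; 6290530/70499 5971476/70499 445039/5423; 224282/5423 445039/5423 1599286/5423]
step 2: y = z − H·x̄ = [-1433385/70499]
step 2: S = H·P̄·Hᵀ + R = [38544705/70499]
step 2: K = P̄·Hᵀ·S⁻¹ = [3068732/12848235; 11756983/38544705; 5315245/7708941]
step 2: x' = x̄ + K·y = [-65224/856549, -1215478/856549, -1258610/856549]
step 2: P' = (I − K·H)·P̄ = [399959594/4282745 634664006/12848235 -125091562/2569647; 634664006/12848235 1304162209/38544705 -253778252/7708941; -125091562/2569647 -253778252/7708941 269723987/7708941]

step 0: x' = [-1040/173, 28/173, 184/173], P' = [2942/173 678/173 -438/173; 678/173 1407/173 -1134/173; -438/173 -1134/173 1371/173]
step 1: x' = [-330996/70499, -579/377, 54229/70499], P' = [3165958/70499 8262/377 -1445502/70499; 8262/377 6872/377 -6371/377; -1445502/70499 -6371/377 1307630/70499]
step 2: x' = [-65224/856549, -1215478/856549, -1258610/856549], P' = [399959594/4282745 634664006/12848235 -125091562/2569647; 634664006/12848235 1304162209/38544705 -253778252/7708941; -125091562/2569647 -253778252/7708941 269723987/7708941]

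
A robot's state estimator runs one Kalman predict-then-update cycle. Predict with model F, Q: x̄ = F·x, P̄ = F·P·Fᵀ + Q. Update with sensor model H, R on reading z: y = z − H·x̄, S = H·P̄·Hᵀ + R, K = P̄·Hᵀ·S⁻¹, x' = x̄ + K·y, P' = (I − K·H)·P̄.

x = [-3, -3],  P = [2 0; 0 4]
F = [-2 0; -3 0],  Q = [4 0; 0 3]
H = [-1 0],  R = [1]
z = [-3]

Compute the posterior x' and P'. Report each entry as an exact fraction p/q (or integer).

x̄ = F·x = [6, 9]
P̄ = F·P·Fᵀ + Q = [12 12; 12 21]
y = z − H·x̄ = [3]
S = H·P̄·Hᵀ + R = [13]
K = P̄·Hᵀ·S⁻¹ = [-12/13; -12/13]
x' = x̄ + K·y = [42/13, 81/13]
P' = (I − K·H)·P̄ = [12/13 12/13; 12/13 129/13]

x' = [42/13, 81/13]
P' = [12/13 12/13; 12/13 129/13]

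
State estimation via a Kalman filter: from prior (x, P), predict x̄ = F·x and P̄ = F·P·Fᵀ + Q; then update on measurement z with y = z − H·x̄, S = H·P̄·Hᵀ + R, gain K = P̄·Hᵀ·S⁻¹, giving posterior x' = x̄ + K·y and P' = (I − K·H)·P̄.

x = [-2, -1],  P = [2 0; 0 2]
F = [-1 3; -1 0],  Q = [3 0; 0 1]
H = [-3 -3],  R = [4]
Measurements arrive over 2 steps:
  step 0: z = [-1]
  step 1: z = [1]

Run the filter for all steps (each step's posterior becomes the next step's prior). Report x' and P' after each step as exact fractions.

step 0: x̄ = F·x = [-1, 2]
step 0: P̄ = F·P·Fᵀ + Q = [23 2; 2 3]
step 0: y = z − H·x̄ = [2]
step 0: S = H·P̄·Hᵀ + R = [274]
step 0: K = P̄·Hᵀ·S⁻¹ = [-75/274; -15/274]
step 0: x' = x̄ + K·y = [-212/137, 259/137]
step 0: P' = (I − K·H)·P̄ = [677/274 -577/274; -577/274 597/274]
step 1: x̄ = F·x = [989/137, 212/137]
step 1: P̄ = F·P·Fᵀ + Q = [5167/137 1204/137; 1204/137 951/274]
step 1: y = z − H·x̄ = [3740/137]
step 1: S = H·P̄·Hᵀ + R = [146005/274]
step 1: K = P̄·Hᵀ·S⁻¹ = [-38226/146005; -10077/146005]
step 1: x' = x̄ + K·y = [2093/29201, -9832/29201]
step 1: P' = (I − K·H)·P̄ = [173681/146005 -122713/146005; -122713/146005 136149/146005]

step 0: x' = [-212/137, 259/137], P' = [677/274 -577/274; -577/274 597/274]
step 1: x' = [2093/29201, -9832/29201], P' = [173681/146005 -122713/146005; -122713/146005 136149/146005]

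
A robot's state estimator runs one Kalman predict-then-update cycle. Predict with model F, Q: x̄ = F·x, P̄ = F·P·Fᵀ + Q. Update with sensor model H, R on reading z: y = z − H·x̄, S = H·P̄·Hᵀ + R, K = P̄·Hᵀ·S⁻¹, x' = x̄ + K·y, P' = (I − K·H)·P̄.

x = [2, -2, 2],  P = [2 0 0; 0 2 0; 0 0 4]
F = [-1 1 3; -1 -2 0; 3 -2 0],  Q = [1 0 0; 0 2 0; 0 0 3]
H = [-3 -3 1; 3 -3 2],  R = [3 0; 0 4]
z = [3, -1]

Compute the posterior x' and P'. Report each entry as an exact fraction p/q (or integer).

x' = [-56627/27286, 214973/54572, 940095/109144]
P' = [10047/13643 -44539/27286 -177633/54572; -44539/27286 269327/54572 1050069/109144; -177633/54572 1050069/109144 4259175/218288]

x̄ = F·x = [2, 2, 10]
P̄ = F·P·Fᵀ + Q = [41 -2 -10; -2 12 2; -10 2 29]
y = z − H·x̄ = [5, -21]
S = H·P̄·Hᵀ + R = [521 -191; -191 489]
K = P̄·Hᵀ·S⁻¹ = [-10321/54572 8133/54572; -10475/109144 -12573/109144; 30119/218288 21585/218288]
x' = x̄ + K·y = [-56627/27286, 214973/54572, 940095/109144]
P' = (I − K·H)·P̄ = [10047/13643 -44539/27286 -177633/54572; -44539/27286 269327/54572 1050069/109144; -177633/54572 1050069/109144 4259175/218288]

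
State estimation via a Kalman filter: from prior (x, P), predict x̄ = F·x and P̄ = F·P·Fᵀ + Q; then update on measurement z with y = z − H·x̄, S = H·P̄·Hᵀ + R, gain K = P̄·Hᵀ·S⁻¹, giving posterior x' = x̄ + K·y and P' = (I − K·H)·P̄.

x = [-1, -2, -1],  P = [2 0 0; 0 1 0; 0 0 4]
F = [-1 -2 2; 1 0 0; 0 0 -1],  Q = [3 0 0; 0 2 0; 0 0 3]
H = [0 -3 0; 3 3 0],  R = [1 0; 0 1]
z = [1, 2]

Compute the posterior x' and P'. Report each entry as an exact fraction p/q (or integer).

x' = [4137/4019, -1427/4019, 6227/4019]
P' = [1753/8038 -433/4019 -220/4019; -433/4019 434/4019 72/4019; -220/4019 72/4019 17477/4019]

x̄ = F·x = [3, -1, 1]
P̄ = F·P·Fᵀ + Q = [25 -2 -8; -2 4 0; -8 0 7]
y = z − H·x̄ = [-2, -4]
S = H·P̄·Hᵀ + R = [37 -18; -18 226]
K = P̄·Hᵀ·S⁻¹ = [1299/4019 2661/8038; -1302/4019 3/4019; -216/4019 -444/4019]
x' = x̄ + K·y = [4137/4019, -1427/4019, 6227/4019]
P' = (I − K·H)·P̄ = [1753/8038 -433/4019 -220/4019; -433/4019 434/4019 72/4019; -220/4019 72/4019 17477/4019]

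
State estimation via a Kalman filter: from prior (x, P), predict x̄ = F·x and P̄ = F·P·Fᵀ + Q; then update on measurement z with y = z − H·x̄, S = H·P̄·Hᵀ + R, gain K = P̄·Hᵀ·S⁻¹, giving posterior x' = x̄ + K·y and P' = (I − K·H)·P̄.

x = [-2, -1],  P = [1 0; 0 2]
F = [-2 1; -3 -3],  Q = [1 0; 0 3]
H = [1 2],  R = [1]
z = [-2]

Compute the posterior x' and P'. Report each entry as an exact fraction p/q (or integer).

x̄ = F·x = [3, 9]
P̄ = F·P·Fᵀ + Q = [7 0; 0 30]
y = z − H·x̄ = [-23]
S = H·P̄·Hᵀ + R = [128]
K = P̄·Hᵀ·S⁻¹ = [7/128; 15/32]
x' = x̄ + K·y = [223/128, -57/32]
P' = (I − K·H)·P̄ = [847/128 -105/32; -105/32 15/8]

x' = [223/128, -57/32]
P' = [847/128 -105/32; -105/32 15/8]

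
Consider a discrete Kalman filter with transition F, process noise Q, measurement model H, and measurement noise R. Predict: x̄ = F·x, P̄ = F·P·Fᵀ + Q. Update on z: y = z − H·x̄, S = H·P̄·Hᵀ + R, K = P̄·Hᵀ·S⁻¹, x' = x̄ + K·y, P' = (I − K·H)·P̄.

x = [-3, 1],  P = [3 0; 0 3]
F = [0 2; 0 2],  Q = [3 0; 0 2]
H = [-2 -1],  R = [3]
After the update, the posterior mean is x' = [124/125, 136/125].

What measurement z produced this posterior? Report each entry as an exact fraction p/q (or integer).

z = [-3]

x̄ = F·x = [2, 2]
P̄ = F·P·Fᵀ + Q = [15 12; 12 14]
S = H·P̄·Hᵀ + R = [125]
K = P̄·Hᵀ·S⁻¹ = [-42/125; -38/125]
x' − x̄ = [-126/125, -114/125] = K·y
y = (KᵀK)⁻¹·Kᵀ·(x' − x̄) = [3]
z = y + H·x̄ = [3] + [-6] = [-3]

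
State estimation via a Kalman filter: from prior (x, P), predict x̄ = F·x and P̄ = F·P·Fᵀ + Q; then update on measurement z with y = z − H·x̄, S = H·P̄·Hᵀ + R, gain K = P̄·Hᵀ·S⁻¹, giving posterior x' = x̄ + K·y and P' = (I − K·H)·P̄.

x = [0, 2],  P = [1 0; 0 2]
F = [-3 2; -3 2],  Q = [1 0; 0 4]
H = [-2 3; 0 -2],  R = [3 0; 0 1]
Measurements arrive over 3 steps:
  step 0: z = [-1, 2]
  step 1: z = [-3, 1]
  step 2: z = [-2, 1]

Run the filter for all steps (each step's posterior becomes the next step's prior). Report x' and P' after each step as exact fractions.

step 0: x̄ = F·x = [4, 4]
step 0: P̄ = F·P·Fᵀ + Q = [18 17; 17 21]
step 0: y = z − H·x̄ = [-5, 10]
step 0: S = H·P̄·Hᵀ + R = [60 -58; -58 85]
step 0: K = P̄·Hᵀ·S⁻¹ = [-697/1736 -585/868; 29/1736 -419/868]
step 0: x' = x̄ + K·y = [-41/56, -51/56]
step 0: P' = (I − K·H)·P̄ = [1923/1736 585/1736; 585/1736 419/1736]
step 1: x̄ = F·x = [3/8, 3/8]
step 1: P̄ = F·P·Fᵀ + Q = [1957/248 1709/248; 1709/248 2701/248]
step 1: y = z − H·x̄ = [-27/8, 7/4]
step 1: S = H·P̄·Hᵀ + R = [12373/248 -4685/124; -4685/124 2763/62]
step 1: K = P̄·Hᵀ·S⁻¹ = [-75083/197377 -124698/197377; 4685/197377 -92502/197377]
step 1: x' = x̄ + K·y = [109200/197377, -103674/197377]
step 1: P' = (I − K·H)·P̄ = [206148/197377 62349/197377; 62349/197377 46251/197377]
step 2: x̄ = F·x = [-534948/197377, -534948/197377]
step 2: P̄ = F·P·Fᵀ + Q = [1489525/197377 1292148/197377; 1292148/197377 2081656/197377]
step 2: y = z − H·x̄ = [140194/197377, -872519/197377]
step 2: S = H·P̄·Hᵀ + R = [9779359/197377 -7321344/197377; -7321344/197377 8524001/197377]
step 2: K = P̄·Hᵀ·S⁻¹ = [-57104590/150763199 -94755864/150763199; 3660672/150763199 -70491920/150763199]
step 2: x' = x̄ + K·y = [-30296848/150763199, -94396652/150763199]
step 2: P' = (I − K·H)·P̄ = [156723783/150763199 47377932/150763199; 47377932/150763199 35245960/150763199]

step 0: x' = [-41/56, -51/56], P' = [1923/1736 585/1736; 585/1736 419/1736]
step 1: x' = [109200/197377, -103674/197377], P' = [206148/197377 62349/197377; 62349/197377 46251/197377]
step 2: x' = [-30296848/150763199, -94396652/150763199], P' = [156723783/150763199 47377932/150763199; 47377932/150763199 35245960/150763199]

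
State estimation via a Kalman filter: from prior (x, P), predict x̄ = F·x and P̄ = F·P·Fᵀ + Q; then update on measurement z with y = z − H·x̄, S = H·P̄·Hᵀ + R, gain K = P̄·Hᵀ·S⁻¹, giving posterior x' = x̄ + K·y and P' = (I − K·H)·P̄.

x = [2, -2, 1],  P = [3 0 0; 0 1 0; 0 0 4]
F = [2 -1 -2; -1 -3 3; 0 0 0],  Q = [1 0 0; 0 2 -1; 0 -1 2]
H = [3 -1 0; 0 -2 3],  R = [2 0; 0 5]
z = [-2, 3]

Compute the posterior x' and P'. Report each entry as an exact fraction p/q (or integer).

x' = [-112/4835, 23902/14505, 24838/14505]
P' = [2859/4835 5647/4835 2863/4835; 5647/4835 159449/43515 81071/43515; 2863/4835 81071/43515 60059/43515]

x̄ = F·x = [4, 7, 0]
P̄ = F·P·Fᵀ + Q = [30 -27 0; -27 50 -1; 0 -1 2]
y = z − H·x̄ = [-7, 17]
S = H·P̄·Hᵀ + R = [484 265; 265 235]
K = P̄·Hᵀ·S⁻¹ = [293/967 -541/4835; -698/8703 -15137/43515; -377/8703 3607/43515]
x' = x̄ + K·y = [-112/4835, 23902/14505, 24838/14505]
P' = (I − K·H)·P̄ = [2859/4835 5647/4835 2863/4835; 5647/4835 159449/43515 81071/43515; 2863/4835 81071/43515 60059/43515]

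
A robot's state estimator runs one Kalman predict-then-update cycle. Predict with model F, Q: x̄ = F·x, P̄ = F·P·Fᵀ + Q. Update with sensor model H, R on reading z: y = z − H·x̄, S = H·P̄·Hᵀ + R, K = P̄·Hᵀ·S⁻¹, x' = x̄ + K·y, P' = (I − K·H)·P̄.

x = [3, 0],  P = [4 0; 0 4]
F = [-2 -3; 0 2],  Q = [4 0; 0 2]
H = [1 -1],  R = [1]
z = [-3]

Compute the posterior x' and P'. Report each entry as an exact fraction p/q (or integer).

x' = [-166/41, -42/41]
P' = [488/123 136/41; 136/41 150/41]

x̄ = F·x = [-6, 0]
P̄ = F·P·Fᵀ + Q = [56 -24; -24 18]
y = z − H·x̄ = [3]
S = H·P̄·Hᵀ + R = [123]
K = P̄·Hᵀ·S⁻¹ = [80/123; -14/41]
x' = x̄ + K·y = [-166/41, -42/41]
P' = (I − K·H)·P̄ = [488/123 136/41; 136/41 150/41]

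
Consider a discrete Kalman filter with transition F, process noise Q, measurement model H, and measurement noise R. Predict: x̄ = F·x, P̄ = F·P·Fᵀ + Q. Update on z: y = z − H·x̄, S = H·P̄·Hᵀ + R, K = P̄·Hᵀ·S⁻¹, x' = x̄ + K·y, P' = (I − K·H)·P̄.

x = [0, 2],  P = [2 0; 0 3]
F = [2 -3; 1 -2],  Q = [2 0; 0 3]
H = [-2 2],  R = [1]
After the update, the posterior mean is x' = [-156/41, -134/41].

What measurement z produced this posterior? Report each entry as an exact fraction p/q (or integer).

z = [1]

x̄ = F·x = [-6, -4]
P̄ = F·P·Fᵀ + Q = [37 22; 22 17]
S = H·P̄·Hᵀ + R = [41]
K = P̄·Hᵀ·S⁻¹ = [-30/41; -10/41]
x' − x̄ = [90/41, 30/41] = K·y
y = (KᵀK)⁻¹·Kᵀ·(x' − x̄) = [-3]
z = y + H·x̄ = [-3] + [4] = [1]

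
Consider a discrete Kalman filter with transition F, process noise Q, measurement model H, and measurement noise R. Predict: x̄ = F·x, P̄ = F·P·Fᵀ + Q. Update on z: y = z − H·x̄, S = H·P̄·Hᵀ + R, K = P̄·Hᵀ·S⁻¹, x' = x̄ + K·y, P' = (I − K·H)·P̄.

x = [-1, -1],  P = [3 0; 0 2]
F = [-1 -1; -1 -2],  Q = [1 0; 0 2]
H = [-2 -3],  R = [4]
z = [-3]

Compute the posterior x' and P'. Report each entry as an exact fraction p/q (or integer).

x̄ = F·x = [2, 3]
P̄ = F·P·Fᵀ + Q = [6 7; 7 13]
y = z − H·x̄ = [10]
S = H·P̄·Hᵀ + R = [229]
K = P̄·Hᵀ·S⁻¹ = [-33/229; -53/229]
x' = x̄ + K·y = [128/229, 157/229]
P' = (I − K·H)·P̄ = [285/229 -146/229; -146/229 168/229]

x' = [128/229, 157/229]
P' = [285/229 -146/229; -146/229 168/229]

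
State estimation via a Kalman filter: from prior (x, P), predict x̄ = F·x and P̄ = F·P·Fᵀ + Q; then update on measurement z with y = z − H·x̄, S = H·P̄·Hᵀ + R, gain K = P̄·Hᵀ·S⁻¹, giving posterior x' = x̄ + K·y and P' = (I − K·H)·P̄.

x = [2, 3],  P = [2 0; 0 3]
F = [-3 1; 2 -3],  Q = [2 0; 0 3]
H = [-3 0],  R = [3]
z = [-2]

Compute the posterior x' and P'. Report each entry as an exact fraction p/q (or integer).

x' = [43/70, -83/10]
P' = [23/70 -3/10; -3/10 191/10]

x̄ = F·x = [-3, -5]
P̄ = F·P·Fᵀ + Q = [23 -21; -21 38]
y = z − H·x̄ = [-11]
S = H·P̄·Hᵀ + R = [210]
K = P̄·Hᵀ·S⁻¹ = [-23/70; 3/10]
x' = x̄ + K·y = [43/70, -83/10]
P' = (I − K·H)·P̄ = [23/70 -3/10; -3/10 191/10]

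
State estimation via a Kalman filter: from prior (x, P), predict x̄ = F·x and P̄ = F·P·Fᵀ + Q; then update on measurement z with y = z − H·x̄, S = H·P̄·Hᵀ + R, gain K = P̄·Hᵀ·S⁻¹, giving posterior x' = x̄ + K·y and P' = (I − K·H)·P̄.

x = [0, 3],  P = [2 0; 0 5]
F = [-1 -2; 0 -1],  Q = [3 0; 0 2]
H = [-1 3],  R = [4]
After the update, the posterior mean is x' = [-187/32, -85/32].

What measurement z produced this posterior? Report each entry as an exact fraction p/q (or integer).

x̄ = F·x = [-6, -3]
P̄ = F·P·Fᵀ + Q = [25 10; 10 7]
S = H·P̄·Hᵀ + R = [32]
K = P̄·Hᵀ·S⁻¹ = [5/32; 11/32]
x' − x̄ = [5/32, 11/32] = K·y
y = (KᵀK)⁻¹·Kᵀ·(x' − x̄) = [1]
z = y + H·x̄ = [1] + [-3] = [-2]

z = [-2]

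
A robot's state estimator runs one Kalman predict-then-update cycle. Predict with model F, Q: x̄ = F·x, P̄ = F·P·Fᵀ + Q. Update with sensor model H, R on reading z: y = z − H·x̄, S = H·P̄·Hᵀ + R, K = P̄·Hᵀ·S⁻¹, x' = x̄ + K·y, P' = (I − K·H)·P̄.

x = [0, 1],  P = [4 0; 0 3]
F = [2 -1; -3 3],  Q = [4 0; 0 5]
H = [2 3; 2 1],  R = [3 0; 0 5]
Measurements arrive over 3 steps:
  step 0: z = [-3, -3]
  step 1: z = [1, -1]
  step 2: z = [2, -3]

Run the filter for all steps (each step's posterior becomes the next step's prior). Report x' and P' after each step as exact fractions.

step 0: x̄ = F·x = [-1, 3]
step 0: P̄ = F·P·Fᵀ + Q = [23 -33; -33 68]
step 0: y = z − H·x̄ = [-10, -4]
step 0: S = H·P̄·Hᵀ + R = [311 32; 32 33]
step 0: K = P̄·Hᵀ·S⁻¹ = [-2165/9239 5739/9239; 4490/9239 -3794/9239]
step 0: x' = x̄ + K·y = [-10545/9239, -2007/9239]
step 0: P' = (I − K·H)·P̄ = [23145/9239 -17595/9239; -17595/9239 16220/9239]
step 1: x̄ = F·x = [-19083/9239, 25614/9239]
step 1: P̄ = F·P·Fᵀ + Q = [216136/9239 -345885/9239; -345885/9239 717190/9239]
step 1: y = z − H·x̄ = [-29437/9239, 3313/9239]
step 1: S = H·P̄·Hᵀ + R = [3196351/9239 249034/9239; 249034/9239 244389/9239]
step 1: K = P̄·Hᵀ·S⁻¹ = [-18342055/77836897 46204581/77836897; 37929280/77836897 -30554020/77836897]
step 1: x' = x̄ + K·y = [-85761517/77836897, 83987942/77836897]
step 1: P' = (I − K·H)·P̄ = [187023720/77836897 -143024535/77836897; -143024535/77836897 133278970/77836897]
step 2: x̄ = F·x = [-255510976/77836897, 2844963/434843]
step 2: P̄ = F·P·Fᵀ + Q = [1764819578/77836897 -15693855/434843; -15693855/434843 32661175/434843]
step 2: y = z − H·x̄ = [-861049385/77836897, -231737116/77836897]
step 2: S = H·P̄·Hᵀ + R = [26199541388/77836897 2124728927/77836897; 2124728927/77836897 2058012942/77836897]
step 2: K = P̄·Hᵀ·S⁻¹ = [-149168393795/634718547911 376197084033/634718547911; 308960432225/634718547911 -248673327095/634718547911]
step 2: x' = x̄ + K·y = [-1553441027137/634718547911, 1475213482186/634718547911]
step 2: P' = (I − K·H)·P̄ = [1522615360470/634718547911 -1164245300775/634718547911; -1164245300775/634718547911 1085123966075/634718547911]

step 0: x' = [-10545/9239, -2007/9239], P' = [23145/9239 -17595/9239; -17595/9239 16220/9239]
step 1: x' = [-85761517/77836897, 83987942/77836897], P' = [187023720/77836897 -143024535/77836897; -143024535/77836897 133278970/77836897]
step 2: x' = [-1553441027137/634718547911, 1475213482186/634718547911], P' = [1522615360470/634718547911 -1164245300775/634718547911; -1164245300775/634718547911 1085123966075/634718547911]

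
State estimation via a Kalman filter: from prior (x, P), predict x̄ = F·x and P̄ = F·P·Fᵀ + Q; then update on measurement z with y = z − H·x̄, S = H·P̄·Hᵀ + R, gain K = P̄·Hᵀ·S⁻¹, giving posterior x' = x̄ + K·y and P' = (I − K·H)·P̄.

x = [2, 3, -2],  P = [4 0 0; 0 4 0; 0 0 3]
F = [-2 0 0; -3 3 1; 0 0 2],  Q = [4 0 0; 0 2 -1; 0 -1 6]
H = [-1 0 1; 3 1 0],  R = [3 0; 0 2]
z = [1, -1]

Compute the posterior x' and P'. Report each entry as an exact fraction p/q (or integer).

x' = [-11956/5141, 30238/5141, -17209/10282]
P' = [10292/5141 -29012/5141 8156/5141; -29012/5141 91644/5141 -22841/5141; 8156/5141 -22841/5141 39259/10282]

x̄ = F·x = [-4, 1, -4]
P̄ = F·P·Fᵀ + Q = [20 24 0; 24 77 5; 0 5 18]
y = z − H·x̄ = [1, 10]
S = H·P̄·Hᵀ + R = [41 -79; -79 403]
K = P̄·Hᵀ·S⁻¹ = [-712/5141 932/5141; 2057/5141 2304/5141; 7649/10282 1627/10282]
x' = x̄ + K·y = [-11956/5141, 30238/5141, -17209/10282]
P' = (I − K·H)·P̄ = [10292/5141 -29012/5141 8156/5141; -29012/5141 91644/5141 -22841/5141; 8156/5141 -22841/5141 39259/10282]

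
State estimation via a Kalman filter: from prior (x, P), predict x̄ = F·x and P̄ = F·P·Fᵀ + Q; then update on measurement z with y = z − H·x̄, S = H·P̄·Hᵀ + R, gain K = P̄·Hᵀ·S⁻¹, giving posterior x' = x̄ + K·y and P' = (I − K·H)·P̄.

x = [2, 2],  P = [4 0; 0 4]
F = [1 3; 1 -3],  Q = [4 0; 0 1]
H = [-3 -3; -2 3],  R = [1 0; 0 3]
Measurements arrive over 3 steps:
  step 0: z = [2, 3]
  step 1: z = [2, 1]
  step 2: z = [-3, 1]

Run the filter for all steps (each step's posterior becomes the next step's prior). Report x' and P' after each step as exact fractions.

step 0: x' = [-170724/176999, 57167/176999], P' = [28212/176999 -16476/176999; -16476/176999 24303/176999]
step 1: x' = [-306370177/560675675, -83509227/560675675], P' = [86214201/560675675 -49365024/560675675; -49365024/560675675 73596851/560675675]
step 2: x' = [647866769642/1721984298029, 1004116620266/1721984298029], P' = [264590346912/1721984298029 -151356419178/1721984298029; -151356419178/1721984298029 225695705081/1721984298029]

step 0: x̄ = F·x = [8, -4]
step 0: P̄ = F·P·Fᵀ + Q = [44 -32; -32 41]
step 0: y = z − H·x̄ = [14, 31]
step 0: S = H·P̄·Hᵀ + R = [190 -9; -9 932]
step 0: K = P̄·Hᵀ·S⁻¹ = [-35208/176999 -35284/176999; -23481/176999 35287/176999]
step 0: x' = x̄ + K·y = [-170724/176999, 57167/176999]
step 0: P' = (I − K·H)·P̄ = [28212/176999 -16476/176999; -16476/176999 24303/176999]
step 1: x̄ = F·x = [777/176999, -342225/176999]
step 1: P̄ = F·P·Fᵀ + Q = [856079/176999 -190515/176999; -190515/176999 522794/176999]
step 1: y = z − H·x̄ = [-670346/176999, 1205228/176999]
step 1: S = H·P̄·Hᵀ + R = [9157586/176999 1002873/176999; 1002873/176999 10946639/176999]
step 1: K = P̄·Hᵀ·S⁻¹ = [-110547531/560675675 -106841158/560675675; -72695481/560675675 106506867/560675675]
step 1: x' = x̄ + K·y = [-306370177/560675675, -83509227/560675675]
step 1: P' = (I − K·H)·P̄ = [86214201/560675675 -49365024/560675675; -49365024/560675675 73596851/560675675]
step 2: x̄ = F·x = [-556897858/560675675, -55842496/560675675]
step 2: P̄ = F·P·Fᵀ + Q = [2695098416/560675675 -576157458/560675675; -576157458/560675675 1605451679/560675675]
step 2: y = z − H·x̄ = [-3520248087/560675675, -385592553/560675675]
step 2: S = H·P̄·Hᵀ + R = [28894792286/560675675 3449997759/560675675; 3449997759/560675675 33825375296/560675675]
step 2: K = P̄·Hᵀ·S⁻¹ = [-339701783202/1721984298029 -327749983786/1721984298029; -223017857709/1721984298029 326599984533/1721984298029]
step 2: x' = x̄ + K·y = [647866769642/1721984298029, 1004116620266/1721984298029]
step 2: P' = (I − K·H)·P̄ = [264590346912/1721984298029 -151356419178/1721984298029; -151356419178/1721984298029 225695705081/1721984298029]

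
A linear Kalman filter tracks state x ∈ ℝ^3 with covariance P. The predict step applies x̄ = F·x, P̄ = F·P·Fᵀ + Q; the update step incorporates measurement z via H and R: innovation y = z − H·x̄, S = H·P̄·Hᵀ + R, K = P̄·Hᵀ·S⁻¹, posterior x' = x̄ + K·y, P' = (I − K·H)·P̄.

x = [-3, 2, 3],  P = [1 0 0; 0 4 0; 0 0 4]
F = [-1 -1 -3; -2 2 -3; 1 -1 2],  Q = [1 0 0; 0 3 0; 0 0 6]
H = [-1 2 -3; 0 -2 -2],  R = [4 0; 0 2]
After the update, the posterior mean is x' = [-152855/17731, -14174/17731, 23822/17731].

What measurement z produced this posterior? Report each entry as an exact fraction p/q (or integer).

z = [3, -1]

x̄ = F·x = [-8, 1, 1]
P̄ = F·P·Fᵀ + Q = [42 30 -21; 30 59 -34; -21 -34 27]
S = H·P̄·Hᵀ + R = [687 -124; -124 74]
K = P̄·Hᵀ·S⁻¹ = [1881/17731 -1161/17731; 3930/17731 -5395/17731; -3868/17731 -3127/17731]
x' − x̄ = [-11007/17731, -31905/17731, 6091/17731] = K·y
y = (KᵀK)⁻¹·Kᵀ·(x' − x̄) = [-4, 3]
z = y + H·x̄ = [-4, 3] + [7, -4] = [3, -1]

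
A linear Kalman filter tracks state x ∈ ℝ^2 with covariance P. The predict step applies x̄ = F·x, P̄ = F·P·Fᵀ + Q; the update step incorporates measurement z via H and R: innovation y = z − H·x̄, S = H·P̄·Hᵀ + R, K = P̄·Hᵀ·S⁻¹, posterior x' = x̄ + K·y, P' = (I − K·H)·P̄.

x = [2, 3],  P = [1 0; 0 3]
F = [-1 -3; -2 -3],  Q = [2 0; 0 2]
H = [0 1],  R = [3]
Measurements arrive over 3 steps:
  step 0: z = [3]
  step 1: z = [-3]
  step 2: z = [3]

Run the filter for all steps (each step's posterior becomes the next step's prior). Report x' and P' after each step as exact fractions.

step 0: x̄ = F·x = [-11, -13]
step 0: P̄ = F·P·Fᵀ + Q = [30 29; 29 33]
step 0: y = z − H·x̄ = [16]
step 0: S = H·P̄·Hᵀ + R = [36]
step 0: K = P̄·Hᵀ·S⁻¹ = [29/36; 11/12]
step 0: x' = x̄ + K·y = [17/9, 5/3]
step 0: P' = (I − K·H)·P̄ = [239/36 29/12; 29/12 11/4]
step 1: x̄ = F·x = [-62/9, -79/9]
step 1: P̄ = F·P·Fᵀ + Q = [431/9 538/9; 538/9 2963/36]
step 1: y = z − H·x̄ = [52/9]
step 1: S = H·P̄·Hᵀ + R = [3071/36]
step 1: K = P̄·Hᵀ·S⁻¹ = [2152/3071; 2963/3071]
step 1: x' = x̄ + K·y = [-8722/3071, -9837/3071]
step 1: P' = (I − K·H)·P̄ = [18425/3071 6456/3071; 6456/3071 8889/3071]
step 2: x̄ = F·x = [38233/3071, 46955/3071]
step 2: P̄ = F·P·Fᵀ + Q = [143304/3071 174955/3071; 174955/3071 237315/3071]
step 2: y = z − H·x̄ = [-37742/3071]
step 2: S = H·P̄·Hᵀ + R = [246528/3071]
step 2: K = P̄·Hᵀ·S⁻¹ = [174955/246528; 79105/82176]
step 2: x' = x̄ + K·y = [459517/123264, 142135/41088]
step 2: P' = (I − K·H)·P̄ = [1536697/246528 174955/82176; 174955/82176 79105/27392]

step 0: x' = [17/9, 5/3], P' = [239/36 29/12; 29/12 11/4]
step 1: x' = [-8722/3071, -9837/3071], P' = [18425/3071 6456/3071; 6456/3071 8889/3071]
step 2: x' = [459517/123264, 142135/41088], P' = [1536697/246528 174955/82176; 174955/82176 79105/27392]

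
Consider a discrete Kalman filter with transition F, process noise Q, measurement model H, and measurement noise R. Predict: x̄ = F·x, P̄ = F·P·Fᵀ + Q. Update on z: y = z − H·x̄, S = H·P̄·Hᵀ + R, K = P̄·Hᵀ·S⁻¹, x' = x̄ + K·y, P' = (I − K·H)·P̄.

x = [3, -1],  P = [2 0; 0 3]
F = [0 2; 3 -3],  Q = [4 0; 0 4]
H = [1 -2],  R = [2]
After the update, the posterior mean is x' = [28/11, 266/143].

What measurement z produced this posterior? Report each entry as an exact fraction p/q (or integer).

z = [-1]

x̄ = F·x = [-2, 12]
P̄ = F·P·Fᵀ + Q = [16 -18; -18 49]
S = H·P̄·Hᵀ + R = [286]
K = P̄·Hᵀ·S⁻¹ = [2/11; -58/143]
x' − x̄ = [50/11, -1450/143] = K·y
y = (KᵀK)⁻¹·Kᵀ·(x' − x̄) = [25]
z = y + H·x̄ = [25] + [-26] = [-1]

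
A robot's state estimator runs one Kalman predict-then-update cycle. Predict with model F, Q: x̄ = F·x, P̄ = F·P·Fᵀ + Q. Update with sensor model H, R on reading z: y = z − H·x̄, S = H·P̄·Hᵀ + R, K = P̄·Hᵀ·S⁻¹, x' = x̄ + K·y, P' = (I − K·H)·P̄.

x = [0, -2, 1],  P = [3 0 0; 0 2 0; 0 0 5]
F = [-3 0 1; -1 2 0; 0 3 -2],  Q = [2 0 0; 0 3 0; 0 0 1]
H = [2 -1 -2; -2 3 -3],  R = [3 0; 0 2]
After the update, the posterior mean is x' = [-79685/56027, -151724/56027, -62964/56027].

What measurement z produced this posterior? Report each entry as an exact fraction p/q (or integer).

x̄ = F·x = [1, -4, -8]
P̄ = F·P·Fᵀ + Q = [34 9 -10; 9 14 12; -10 12 39]
S = H·P̄·Hᵀ + R = [401 112; 112 171]
K = P̄·Hᵀ·S⁻¹ = [14741/56027 -13259/56027; -2076/56027 -2572/56027; -11978/56027 -12141/56027]
x' − x̄ = [-135712/56027, 72384/56027, 385252/56027] = K·y
y = (KᵀK)⁻¹·Kᵀ·(x' − x̄) = [-20, -12]
z = y + H·x̄ = [-20, -12] + [22, 10] = [2, -2]

z = [2, -2]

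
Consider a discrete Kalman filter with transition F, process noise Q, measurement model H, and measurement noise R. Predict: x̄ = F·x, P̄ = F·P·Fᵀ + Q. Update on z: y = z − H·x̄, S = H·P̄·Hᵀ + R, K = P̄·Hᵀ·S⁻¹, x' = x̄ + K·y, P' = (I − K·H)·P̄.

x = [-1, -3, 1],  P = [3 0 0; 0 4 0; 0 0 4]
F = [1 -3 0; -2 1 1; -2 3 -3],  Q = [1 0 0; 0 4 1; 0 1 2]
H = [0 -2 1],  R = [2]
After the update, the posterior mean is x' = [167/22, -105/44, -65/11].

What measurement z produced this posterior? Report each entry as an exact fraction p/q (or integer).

x̄ = F·x = [8, 0, -10]
P̄ = F·P·Fᵀ + Q = [40 -18 -42; -18 24 13; -42 13 86]
S = H·P̄·Hᵀ + R = [132]
K = P̄·Hᵀ·S⁻¹ = [-1/22; -35/132; 5/11]
x' − x̄ = [-9/22, -105/44, 45/11] = K·y
y = (KᵀK)⁻¹·Kᵀ·(x' − x̄) = [9]
z = y + H·x̄ = [9] + [-10] = [-1]

z = [-1]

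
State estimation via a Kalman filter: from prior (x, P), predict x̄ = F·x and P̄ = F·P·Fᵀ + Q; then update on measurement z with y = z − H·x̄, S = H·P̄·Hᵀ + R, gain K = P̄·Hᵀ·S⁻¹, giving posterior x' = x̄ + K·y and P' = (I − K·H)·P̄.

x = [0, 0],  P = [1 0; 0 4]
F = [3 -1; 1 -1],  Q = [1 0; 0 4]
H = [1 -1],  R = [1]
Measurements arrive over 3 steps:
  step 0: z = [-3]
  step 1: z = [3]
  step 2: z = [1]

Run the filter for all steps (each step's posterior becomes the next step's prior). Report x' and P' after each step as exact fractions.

step 0: x' = [-21/10, 3/5], P' = [91/10 42/5; 42/5 43/5]
step 1: x' = [-33/106, -333/106], P' = [593/106 248/53; 248/53 1005/212]
step 2: x' = [343/94, 2035/752], P' = [1057/188 445/94; 445/94 7235/1504]

step 0: x̄ = F·x = [0, 0]
step 0: P̄ = F·P·Fᵀ + Q = [14 7; 7 9]
step 0: y = z − H·x̄ = [-3]
step 0: S = H·P̄·Hᵀ + R = [10]
step 0: K = P̄·Hᵀ·S⁻¹ = [7/10; -1/5]
step 0: x' = x̄ + K·y = [-21/10, 3/5]
step 0: P' = (I − K·H)·P̄ = [91/10 42/5; 42/5 43/5]
step 1: x̄ = F·x = [-69/10, -27/10]
step 1: P̄ = F·P·Fᵀ + Q = [411/10 23/10; 23/10 49/10]
step 1: y = z − H·x̄ = [36/5]
step 1: S = H·P̄·Hᵀ + R = [212/5]
step 1: K = P̄·Hᵀ·S⁻¹ = [97/106; -13/212]
step 1: x' = x̄ + K·y = [-33/106, -333/106]
step 1: P' = (I − K·H)·P̄ = [593/106 248/53; 248/53 1005/212]
step 2: x̄ = F·x = [117/53, 150/53]
step 2: P̄ = F·P·Fᵀ + Q = [5939/212 595/212; 595/212 1055/212]
step 2: y = z − H·x̄ = [86/53]
step 2: S = H·P̄·Hᵀ + R = [1504/53]
step 2: K = P̄·Hᵀ·S⁻¹ = [167/188; -115/1504]
step 2: x' = x̄ + K·y = [343/94, 2035/752]
step 2: P' = (I − K·H)·P̄ = [1057/188 445/94; 445/94 7235/1504]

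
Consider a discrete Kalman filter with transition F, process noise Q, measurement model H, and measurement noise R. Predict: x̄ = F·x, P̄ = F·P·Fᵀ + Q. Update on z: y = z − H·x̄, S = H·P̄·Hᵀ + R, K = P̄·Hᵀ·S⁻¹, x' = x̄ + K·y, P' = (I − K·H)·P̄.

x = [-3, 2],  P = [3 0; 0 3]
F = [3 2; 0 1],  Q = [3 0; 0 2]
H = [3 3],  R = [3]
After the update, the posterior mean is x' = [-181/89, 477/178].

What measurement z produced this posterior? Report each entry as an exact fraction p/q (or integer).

x̄ = F·x = [-5, 2]
P̄ = F·P·Fᵀ + Q = [42 6; 6 5]
S = H·P̄·Hᵀ + R = [534]
K = P̄·Hᵀ·S⁻¹ = [24/89; 11/178]
x' − x̄ = [264/89, 121/178] = K·y
y = (KᵀK)⁻¹·Kᵀ·(x' − x̄) = [11]
z = y + H·x̄ = [11] + [-9] = [2]

z = [2]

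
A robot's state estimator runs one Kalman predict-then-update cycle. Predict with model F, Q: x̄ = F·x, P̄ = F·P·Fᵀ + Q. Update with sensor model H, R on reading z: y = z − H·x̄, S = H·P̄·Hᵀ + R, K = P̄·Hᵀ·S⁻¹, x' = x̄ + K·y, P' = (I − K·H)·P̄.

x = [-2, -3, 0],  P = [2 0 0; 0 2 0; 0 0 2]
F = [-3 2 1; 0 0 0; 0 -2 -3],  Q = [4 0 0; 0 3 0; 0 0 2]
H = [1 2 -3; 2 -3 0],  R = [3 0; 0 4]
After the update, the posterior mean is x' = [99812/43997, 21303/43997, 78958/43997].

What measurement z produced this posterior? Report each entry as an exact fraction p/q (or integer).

x̄ = F·x = [0, 0, 6]
P̄ = F·P·Fᵀ + Q = [32 0 -14; 0 3 0; -14 0 28]
S = H·P̄·Hᵀ + R = [383 130; 130 159]
K = P̄·Hᵀ·S⁻¹ = [3446/43997 14892/43997; 2124/43997 -4227/43997; -11942/43997 2016/43997]
x' − x̄ = [99812/43997, 21303/43997, -185024/43997] = K·y
y = (KᵀK)⁻¹·Kᵀ·(x' − x̄) = [16, 3]
z = y + H·x̄ = [16, 3] + [-18, 0] = [-2, 3]

z = [-2, 3]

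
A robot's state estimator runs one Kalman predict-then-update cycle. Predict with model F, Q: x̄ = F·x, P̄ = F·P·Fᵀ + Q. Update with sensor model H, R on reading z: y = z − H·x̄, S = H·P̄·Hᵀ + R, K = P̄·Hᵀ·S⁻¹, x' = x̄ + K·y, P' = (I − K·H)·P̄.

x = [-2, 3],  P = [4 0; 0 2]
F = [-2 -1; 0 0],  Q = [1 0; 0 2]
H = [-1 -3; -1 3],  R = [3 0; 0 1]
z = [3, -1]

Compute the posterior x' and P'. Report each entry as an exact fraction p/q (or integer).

x' = [-1293/1519, -936/1519]
P' = [1425/1519 228/1519; 228/1519 158/1519]

x̄ = F·x = [1, 0]
P̄ = F·P·Fᵀ + Q = [19 0; 0 2]
y = z − H·x̄ = [4, 0]
S = H·P̄·Hᵀ + R = [40 1; 1 38]
K = P̄·Hᵀ·S⁻¹ = [-703/1519 -741/1519; -234/1519 246/1519]
x' = x̄ + K·y = [-1293/1519, -936/1519]
P' = (I − K·H)·P̄ = [1425/1519 228/1519; 228/1519 158/1519]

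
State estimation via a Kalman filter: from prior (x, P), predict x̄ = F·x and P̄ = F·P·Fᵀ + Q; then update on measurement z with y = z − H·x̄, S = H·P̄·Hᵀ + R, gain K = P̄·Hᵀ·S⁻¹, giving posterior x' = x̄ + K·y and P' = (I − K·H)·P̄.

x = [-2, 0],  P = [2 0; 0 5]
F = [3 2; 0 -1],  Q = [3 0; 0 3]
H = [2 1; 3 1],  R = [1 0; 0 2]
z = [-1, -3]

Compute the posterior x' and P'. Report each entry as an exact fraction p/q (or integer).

x' = [-675/811, 90/811]
P' = [766/811 -1616/811; -1616/811 3892/811]

x̄ = F·x = [-6, 0]
P̄ = F·P·Fᵀ + Q = [41 -10; -10 8]
y = z − H·x̄ = [11, 15]
S = H·P̄·Hᵀ + R = [133 204; 204 319]
K = P̄·Hᵀ·S⁻¹ = [-84/811 341/811; 660/811 -478/811]
x' = x̄ + K·y = [-675/811, 90/811]
P' = (I − K·H)·P̄ = [766/811 -1616/811; -1616/811 3892/811]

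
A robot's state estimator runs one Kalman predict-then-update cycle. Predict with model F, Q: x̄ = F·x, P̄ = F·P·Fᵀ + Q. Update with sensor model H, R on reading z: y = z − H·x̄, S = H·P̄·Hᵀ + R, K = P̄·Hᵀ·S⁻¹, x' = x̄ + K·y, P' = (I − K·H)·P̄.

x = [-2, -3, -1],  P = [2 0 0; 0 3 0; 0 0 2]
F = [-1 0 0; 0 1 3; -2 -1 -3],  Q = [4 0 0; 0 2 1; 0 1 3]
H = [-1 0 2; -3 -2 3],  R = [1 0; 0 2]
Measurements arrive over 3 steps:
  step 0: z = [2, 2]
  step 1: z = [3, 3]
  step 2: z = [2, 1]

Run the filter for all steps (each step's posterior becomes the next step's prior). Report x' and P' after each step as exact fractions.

step 0: x̄ = F·x = [2, -6, 10]
step 0: P̄ = F·P·Fᵀ + Q = [6 0 4; 0 23 -20; 4 -20 32]
step 0: y = z − H·x̄ = [-16, -34]
step 0: S = H·P̄·Hᵀ + R = [119 254; 254 604]
step 0: K = P̄·Hᵀ·S⁻¹ = [683/1840 -611/3680; 691/1840 -1227/3680; 593/920 -121/1840]
step 0: x' = x̄ + K·y = [3139/1840, -1237/1840, 1769/920]
step 0: P' = (I − K·H)·P̄ = [7841/1840 -5063/1840 2131/920; -5063/1840 4929/1840 -1093/920; 2131/920 -1093/920 681/460]
step 1: x̄ = F·x = [-3139/1840, 9377/1840, -3131/368]
step 1: P̄ = F·P·Fᵀ + Q = [15201/1840 -7723/1840 4681/368; -7723/1840 20009/1840 -5987/368; 4681/368 -5987/368 16821/368]
step 1: y = z − H·x̄ = [33691/1840, 30911/920]
step 1: S = H·P̄·Hᵀ + R = [259841/1840 221941/920; 221941/920 205681/460]
step 1: K = P̄·Hᵀ·S⁻¹ = [2234907/4550597 -984227/4550597; 1206305/4550597 -1240752/4550597; 3187071/4550597 -381143/4550597]
step 1: x' = x̄ + K·y = [89699/4550597, 3590652/4550597, 6833147/4550597]
step 1: P' = (I − K·H)·P̄ = [20628595/4550597 -12811039/4550597 11431751/4550597; -12811039/4550597 11753760/4550597 -5802367/4550597; 11431751/4550597 -5802367/4550597 7309411/4550597]
step 2: x̄ = F·x = [-89699/4550597, 24090093/4550597, -24269491/4550597]
step 2: P̄ = F·P·Fᵀ + Q = [38830983/4550597 -21484214/4550597 62741404/4550597; -21484214/4550597 51825451/4550597 -81142088/4550597; 62741404/4550597 -81142088/4550597 224827284/4550597]
step 2: y = z − H·x̄ = [57550477/4550597, 125270159/4550597]
step 2: S = H·P̄·Hᵀ + R = [691725100/4550597 1182383941/4550597; 1182383941/4550597 2175876617/4550597]
step 2: K = P̄·Hᵀ·S⁻¹ = [11630255802/23530250327 -5079568925/23530250327; 6110704490/23530250327 -6376935414/23530250327; 16492314756/23530250327 -1948592492/23530250327]
step 2: x' = x̄ + K·y = [6789817298/23530250327, 26299881895/23530250327, 29440728591/23530250327]
step 2: P' = (I − K·H)·P̄ = [107358407278/23530250327 -66716544682/23530250327 59494331540/23530250327; -66716544682/23530250327 60997372293/23530250327 -30302920096/23530250327; 59494331540/23530250327 -30302920096/23530250327 37993323148/23530250327]

step 0: x' = [3139/1840, -1237/1840, 1769/920], P' = [7841/1840 -5063/1840 2131/920; -5063/1840 4929/1840 -1093/920; 2131/920 -1093/920 681/460]
step 1: x' = [89699/4550597, 3590652/4550597, 6833147/4550597], P' = [20628595/4550597 -12811039/4550597 11431751/4550597; -12811039/4550597 11753760/4550597 -5802367/4550597; 11431751/4550597 -5802367/4550597 7309411/4550597]
step 2: x' = [6789817298/23530250327, 26299881895/23530250327, 29440728591/23530250327], P' = [107358407278/23530250327 -66716544682/23530250327 59494331540/23530250327; -66716544682/23530250327 60997372293/23530250327 -30302920096/23530250327; 59494331540/23530250327 -30302920096/23530250327 37993323148/23530250327]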